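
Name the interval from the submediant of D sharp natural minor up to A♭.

The submediant of D# natural minor is B.
B up to Ab: letters B→A make it a seventh; 9 semitones makes it diminished.

diminished seventh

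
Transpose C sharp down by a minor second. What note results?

C down a major second is Bb, so the target letter is B.
From C#, a minor second is 1 semitone down: B#.

B#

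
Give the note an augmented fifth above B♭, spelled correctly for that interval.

F#

B up a perfect fifth is F#, so the target letter is F.
From Bb, an augmented fifth is 8 semitones up: F#.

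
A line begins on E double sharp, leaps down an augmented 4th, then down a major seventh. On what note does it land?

C#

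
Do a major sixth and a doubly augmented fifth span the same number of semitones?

A major sixth spans 9 semitones; a doubly augmented fifth spans 9.
They are enharmonically equivalent.

Yes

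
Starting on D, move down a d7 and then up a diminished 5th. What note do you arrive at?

A diminished seventh down from D is E# (letter E, 9 semitones down).
A diminished fifth up from E# is B (letter B, 6 semitones up).

B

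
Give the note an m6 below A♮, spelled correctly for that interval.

A down a major sixth is C, so the target letter is C.
From A, a minor sixth is 8 semitones down: C#.

C#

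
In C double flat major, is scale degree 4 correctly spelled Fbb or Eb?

Fbb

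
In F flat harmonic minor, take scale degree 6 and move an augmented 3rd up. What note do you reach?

F

Scale degree 6 of Fb harmonic minor is Dbb.
An augmented third (5 semitones) above Dbb lands on the letter F, giving F.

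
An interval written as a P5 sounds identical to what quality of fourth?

A perfect fifth spans 7 semitones.
A fourth spanning 7 semitones is doubly augmented (the perfect fourth is 5).

doubly augmented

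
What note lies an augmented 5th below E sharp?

A fifth below E lands on the letter A.
An augmented fifth spans 8 semitones, so E# moves to pitch class 9. On the letter A that is A.

A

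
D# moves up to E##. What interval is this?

augmented second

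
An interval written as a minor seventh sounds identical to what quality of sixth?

A minor seventh spans 10 semitones.
A sixth spanning 10 semitones is augmented (the major sixth is 9).

augmented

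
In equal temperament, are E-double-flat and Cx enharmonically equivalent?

Ebb is pitch class 2; C## is pitch class 2.
All spellings map to pitch class 2, so they are enharmonically equivalent.

Yes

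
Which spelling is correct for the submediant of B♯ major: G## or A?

Each scale degree takes a distinct letter name. Degree 6 of a scale on B must use the letter G.
G## and A are enharmonically the same pitch, but only G## uses the letter G, so it is the correct spelling here.

G##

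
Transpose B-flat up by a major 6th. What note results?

G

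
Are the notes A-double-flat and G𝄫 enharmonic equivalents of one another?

No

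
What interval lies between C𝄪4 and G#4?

Counting letters C–D–E–F–G gives a fifth.
C##→G# = 6 semitones, 1 narrower than the perfect fifth (7), so diminished.

diminished fifth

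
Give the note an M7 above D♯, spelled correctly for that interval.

C##

D up a major seventh is C#, so the target letter is C.
From D#, a major seventh is 11 semitones up: C##.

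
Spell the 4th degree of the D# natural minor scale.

G#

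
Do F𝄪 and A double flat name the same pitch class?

Yes

F## = pitch class 7 and Abb = pitch class 7 — the same pitch class, so they are enharmonic equivalents.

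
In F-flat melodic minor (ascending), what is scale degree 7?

Eb

The Fb melodic minor (ascending) scale runs Fb Gb Abb Bbb Cb Db Eb.
Degree 7 is Eb.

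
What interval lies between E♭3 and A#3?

doubly augmented fourth

The letter names run E→A, a span of 3 letter steps, so the interval is some kind of fourth.
Eb to A# is 7 semitones. A perfect fourth is 5, so 7 makes it doubly augmented.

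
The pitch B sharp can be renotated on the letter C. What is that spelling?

Plain C sits at the same pitch as B#, so on the letter C the same pitch needs a natural: C.

C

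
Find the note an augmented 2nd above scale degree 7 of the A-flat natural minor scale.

A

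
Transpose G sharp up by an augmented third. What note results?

A third above G lands on the letter B.
An augmented third spans 5 semitones, so G# moves to pitch class 1. On the letter B that is B##.

B##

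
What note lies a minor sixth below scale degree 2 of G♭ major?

C

Scale degree 2 of Gb major is Ab.
A minor sixth (8 semitones) below Ab lands on the letter C, giving C.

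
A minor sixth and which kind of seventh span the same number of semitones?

A minor sixth spans 8 semitones.
A seventh spanning 8 semitones is doubly diminished (the major seventh is 11).

doubly diminished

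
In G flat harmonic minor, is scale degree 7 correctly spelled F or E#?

F

Each scale degree takes a distinct letter name. Degree 7 of a scale on G must use the letter F.
F and E# are enharmonically the same pitch, but only F uses the letter F, so it is the correct spelling here.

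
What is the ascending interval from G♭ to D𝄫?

diminished fifth

The letter names run G→D, a span of 4 letter steps, so the interval is some kind of fifth.
Gb to Dbb is 6 semitones. A perfect fifth is 7, so 6 makes it diminished.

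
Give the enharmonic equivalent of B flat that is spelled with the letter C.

Bb is pitch class 10. The letter C alone is pitch class 0.
To reach pitch class 10 from C requires an offset of -2 semitones, i.e. double flat: Cbb.

Cbb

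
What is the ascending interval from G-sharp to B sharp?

Counting letters G–A–B gives a third.
G#→B# = 4 semitones, exactly the major third.

major third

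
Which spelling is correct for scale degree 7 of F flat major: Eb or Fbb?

Eb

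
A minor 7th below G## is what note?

G down a major seventh is Ab, so the target letter is A.
From G##, a minor seventh is 10 semitones down: A##.

A##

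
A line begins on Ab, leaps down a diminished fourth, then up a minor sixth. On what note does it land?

C

A diminished fourth down from Ab is E (letter E, 4 semitones down).
A minor sixth up from E is C (letter C, 8 semitones up).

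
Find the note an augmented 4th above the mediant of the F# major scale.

The mediant of F# major is A#.
An augmented fourth (6 semitones) above A# lands on the letter D, giving D##.

D##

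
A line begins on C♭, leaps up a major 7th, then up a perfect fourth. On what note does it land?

Eb

A major seventh up from Cb is Bb (letter B, 11 semitones up).
A perfect fourth up from Bb is Eb (letter E, 5 semitones up).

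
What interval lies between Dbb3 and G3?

Counting letters D–E–F–G gives a fourth.
Dbb→G = 7 semitones, 2 wider than the perfect fourth (5), so doubly augmented.

doubly augmented fourth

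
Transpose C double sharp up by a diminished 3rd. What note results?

E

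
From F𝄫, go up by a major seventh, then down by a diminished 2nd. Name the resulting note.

A major seventh up from Fbb is Ebb (letter E, 11 semitones up).
A diminished second down from Ebb is D (letter D, 0 semitones down).

D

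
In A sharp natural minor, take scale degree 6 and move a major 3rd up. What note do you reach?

A#

Scale degree 6 of A# natural minor is F#.
A major third (4 semitones) above F# lands on the letter A, giving A#.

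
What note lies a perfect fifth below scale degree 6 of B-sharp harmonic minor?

C#

Scale degree 6 of B# harmonic minor is G#.
A perfect fifth (7 semitones) below G# lands on the letter C, giving C#.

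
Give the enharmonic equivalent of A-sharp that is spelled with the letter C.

A# is pitch class 10. The letter C alone is pitch class 0.
To reach pitch class 10 from C requires an offset of -2 semitones, i.e. double flat: Cbb.

Cbb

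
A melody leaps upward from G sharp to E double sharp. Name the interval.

augmented sixth

The letter names run G→E, a span of 5 letter steps, so the interval is some kind of sixth.
G# to E## is 10 semitones. A major sixth is 9, so 10 makes it augmented.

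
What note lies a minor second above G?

A second above G lands on the letter A.
A minor second spans 1 semitone, so G moves to pitch class 8. On the letter A that is Ab.

Ab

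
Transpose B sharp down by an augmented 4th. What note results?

F#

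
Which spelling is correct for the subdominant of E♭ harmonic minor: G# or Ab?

Ab

Each scale degree takes a distinct letter name. Degree 4 of a scale on E must use the letter A.
Ab and G# are enharmonically the same pitch, but only Ab uses the letter A, so it is the correct spelling here.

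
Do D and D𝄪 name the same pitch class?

D is pitch class 2; D## is pitch class 4.
The pitch classes differ (2 vs. 4), so they are not enharmonic equivalents.

No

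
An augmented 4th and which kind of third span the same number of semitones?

An augmented fourth spans 6 semitones.
A third spanning 6 semitones is doubly augmented (the major third is 4).

doubly augmented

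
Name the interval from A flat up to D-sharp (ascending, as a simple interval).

The letter names run A→D, a span of 3 letter steps, so the interval is some kind of fourth.
Ab to D# is 7 semitones. A perfect fourth is 5, so 7 makes it doubly augmented.

doubly augmented fourth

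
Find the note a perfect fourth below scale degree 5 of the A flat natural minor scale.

Scale degree 5 of Ab natural minor is Eb.
A perfect fourth (5 semitones) below Eb lands on the letter B, giving Bb.

Bb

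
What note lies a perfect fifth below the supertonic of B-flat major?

F

The supertonic of Bb major is C.
A perfect fifth (7 semitones) below C lands on the letter F, giving F.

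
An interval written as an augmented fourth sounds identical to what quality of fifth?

An augmented fourth spans 6 semitones.
A fifth spanning 6 semitones is diminished (the perfect fifth is 7).

diminished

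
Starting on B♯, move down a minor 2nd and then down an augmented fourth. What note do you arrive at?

A minor second down from B# is A## (letter A, 1 semitone down).
An augmented fourth down from A## is E# (letter E, 6 semitones down).

E#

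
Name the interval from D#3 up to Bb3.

diminished sixth

The letter names run D→B, a span of 5 letter steps, so the interval is some kind of sixth.
D# to Bb is 7 semitones. A major sixth is 9, so 7 makes it diminished.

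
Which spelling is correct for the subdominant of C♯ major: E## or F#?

Each scale degree takes a distinct letter name. Degree 4 of a scale on C must use the letter F.
F# and E## are enharmonically the same pitch, but only F# uses the letter F, so it is the correct spelling here.

F#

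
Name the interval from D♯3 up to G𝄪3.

augmented fourth

The letter names run D→G, a span of 3 letter steps, so the interval is some kind of fourth.
D# to G## is 6 semitones. A perfect fourth is 5, so 6 makes it augmented.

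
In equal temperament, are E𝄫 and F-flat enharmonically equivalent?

Two spellings are enharmonically equivalent only if they share a pitch class.
Here Ebb → 2, Fb → 4; 2 ≠ 4, so they are not.

No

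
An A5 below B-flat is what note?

Ebb

A fifth below B lands on the letter E.
An augmented fifth spans 8 semitones, so Bb moves to pitch class 2. On the letter E that is Ebb.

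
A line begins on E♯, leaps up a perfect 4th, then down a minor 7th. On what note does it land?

A perfect fourth up from E# is A# (letter A, 5 semitones up).
A minor seventh down from A# is B# (letter B, 10 semitones down).

B#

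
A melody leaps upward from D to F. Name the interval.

minor third

Counting letters D–E–F gives a third.
D→F = 3 semitones, 1 narrower than the major third (4), so minor.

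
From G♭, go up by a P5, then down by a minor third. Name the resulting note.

A perfect fifth up from Gb is Db (letter D, 7 semitones up).
A minor third down from Db is Bb (letter B, 3 semitones down).

Bb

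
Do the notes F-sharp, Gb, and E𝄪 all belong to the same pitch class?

F# = pitch class 6 and Gb = pitch class 6 and E## = pitch class 6 — the same pitch class, so they are enharmonic equivalents.

Yes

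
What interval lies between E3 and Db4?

The letter names run E→D, a span of 6 letter steps, so the interval is some kind of seventh.
E to Db is 9 semitones. A major seventh is 11, so 9 makes it diminished.

diminished seventh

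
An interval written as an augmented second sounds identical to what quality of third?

An augmented second spans 3 semitones.
A third spanning 3 semitones is minor (the major third is 4).

minor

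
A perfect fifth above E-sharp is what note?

A fifth above E lands on the letter B.
A perfect fifth spans 7 semitones, so E# moves to pitch class 0. On the letter B that is B#.

B#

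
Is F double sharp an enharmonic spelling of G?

Yes

F## = pitch class 7 and G = pitch class 7 — the same pitch class, so they are enharmonic equivalents.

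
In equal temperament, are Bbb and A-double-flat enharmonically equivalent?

Two spellings are enharmonically equivalent only if they share a pitch class.
Here Bbb → 9, Abb → 7; 7 ≠ 9, so they are not.

No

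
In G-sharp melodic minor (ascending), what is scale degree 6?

E#

Degree 6 takes the letter 5 steps above G, which is E.
In melodic minor (ascending), degree 6 sits 9 semitones above the tonic. G# + 9 semitones is pitch class 5, spelled on E as E#.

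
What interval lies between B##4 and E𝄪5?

perfect fourth

The letter names run B→E, a span of 3 letter steps, so the interval is some kind of fourth.
B## to E## is 5 semitones. A perfect fourth is 5, so 5 makes it perfect.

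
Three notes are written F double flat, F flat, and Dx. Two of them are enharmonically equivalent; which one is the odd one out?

In 12-tone equal temperament, enharmonic equivalents share a pitch class. Fbb is pitch class 3; Fb is pitch class 4; D## is pitch class 4.
Fb and D## share pitch class 4, while Fbb is pitch class 3.

Fbb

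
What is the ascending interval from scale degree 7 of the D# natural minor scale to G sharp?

Scale degree 7 of D# natural minor is C#.
C# up to G#: letters C→G make it a fifth; 7 semitones makes it perfect.

perfect fifth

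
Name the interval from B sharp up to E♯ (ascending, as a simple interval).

Counting letters B–C–D–E gives a fourth.
B#→E# = 5 semitones, exactly the perfect fourth.

perfect fourth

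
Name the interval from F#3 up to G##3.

augmented second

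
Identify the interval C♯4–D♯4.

Counting letters C–D gives a second.
C#→D# = 2 semitones, exactly the major second.

major second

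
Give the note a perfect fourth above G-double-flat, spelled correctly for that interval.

Cbb

A fourth above G lands on the letter C.
A perfect fourth spans 5 semitones, so Gbb moves to pitch class 10. On the letter C that is Cbb.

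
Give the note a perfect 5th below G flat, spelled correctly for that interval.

Cb

G down a perfect fifth is C, so the target letter is C.
From Gb, a perfect fifth is 7 semitones down: Cb.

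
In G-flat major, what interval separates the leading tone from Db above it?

minor sixth

The leading tone of Gb major is F.
F up to Db: letters F→D make it a sixth; 8 semitones makes it minor.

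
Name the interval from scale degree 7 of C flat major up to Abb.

Scale degree 7 of Cb major is Bb.
Bb up to Abb: letters B→A make it a seventh; 9 semitones makes it diminished.

diminished seventh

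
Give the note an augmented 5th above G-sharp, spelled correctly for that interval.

D##

A fifth above G lands on the letter D.
An augmented fifth spans 8 semitones, so G# moves to pitch class 4. On the letter D that is D##.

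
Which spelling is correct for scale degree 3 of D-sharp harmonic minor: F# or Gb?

F#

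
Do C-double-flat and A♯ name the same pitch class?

Cbb = pitch class 10 and A# = pitch class 10 — the same pitch class, so they are enharmonic equivalents.

Yes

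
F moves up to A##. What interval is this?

The letter names run F→A, a span of 2 letter steps, so the interval is some kind of third.
F to A## is 6 semitones. A major third is 4, so 6 makes it doubly augmented.

doubly augmented third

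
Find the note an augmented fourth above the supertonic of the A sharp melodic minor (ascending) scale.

E##

The supertonic of A# melodic minor (ascending) is B#.
An augmented fourth (6 semitones) above B# lands on the letter E, giving E##.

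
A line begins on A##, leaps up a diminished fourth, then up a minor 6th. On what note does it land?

A diminished fourth up from A## is D# (letter D, 4 semitones up).
A minor sixth up from D# is B (letter B, 8 semitones up).

B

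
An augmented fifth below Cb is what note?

Fbb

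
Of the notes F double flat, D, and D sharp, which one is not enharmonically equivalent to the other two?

In 12-tone equal temperament, enharmonic equivalents share a pitch class. Fbb is pitch class 3; D is pitch class 2; D# is pitch class 3.
Fbb and D# share pitch class 3, while D is pitch class 2.

D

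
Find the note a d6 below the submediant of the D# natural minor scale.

D##

The submediant of D# natural minor is B.
A diminished sixth (7 semitones) below B lands on the letter D, giving D##.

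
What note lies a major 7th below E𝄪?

F##

A seventh below E lands on the letter F.
A major seventh spans 11 semitones, so E## moves to pitch class 7. On the letter F that is F##.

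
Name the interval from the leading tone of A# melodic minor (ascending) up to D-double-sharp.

The leading tone of A# melodic minor (ascending) is G##.
G## up to D##: letters G→D make it a fifth; 7 semitones makes it perfect.

perfect fifth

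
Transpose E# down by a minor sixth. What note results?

G##

E down a major sixth is G, so the target letter is G.
From E#, a minor sixth is 8 semitones down: G##.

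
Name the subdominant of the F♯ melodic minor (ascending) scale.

Degree 4 takes the letter 3 steps above F, which is B.
In melodic minor (ascending), degree 4 sits 5 semitones above the tonic. F# + 5 semitones is pitch class 11, spelled on B as B.

B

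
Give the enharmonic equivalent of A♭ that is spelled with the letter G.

G#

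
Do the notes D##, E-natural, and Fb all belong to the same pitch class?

D## = pitch class 4 and E = pitch class 4 and Fb = pitch class 4 — the same pitch class, so they are enharmonic equivalents.

Yes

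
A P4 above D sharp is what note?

A fourth above D lands on the letter G.
A perfect fourth spans 5 semitones, so D# moves to pitch class 8. On the letter G that is G#.

G#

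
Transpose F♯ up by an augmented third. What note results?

A##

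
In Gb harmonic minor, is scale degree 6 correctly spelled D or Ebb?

Ebb

Each scale degree takes a distinct letter name. Degree 6 of a scale on G must use the letter E.
Ebb and D are enharmonically the same pitch, but only Ebb uses the letter E, so it is the correct spelling here.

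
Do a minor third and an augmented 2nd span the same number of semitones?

A minor third spans 3 semitones; an augmented second spans 3.
They are enharmonically equivalent.

Yes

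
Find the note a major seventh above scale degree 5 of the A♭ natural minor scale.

Scale degree 5 of Ab natural minor is Eb.
A major seventh (11 semitones) above Eb lands on the letter D, giving D.

D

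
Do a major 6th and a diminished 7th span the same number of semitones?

Yes

A major sixth spans 9 semitones; a diminished seventh spans 9.
They are enharmonically equivalent.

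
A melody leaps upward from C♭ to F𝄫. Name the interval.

The letter names run C→F, a span of 3 letter steps, so the interval is some kind of fourth.
Cb to Fbb is 4 semitones. A perfect fourth is 5, so 4 makes it diminished.

diminished fourth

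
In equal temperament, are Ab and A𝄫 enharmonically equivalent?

No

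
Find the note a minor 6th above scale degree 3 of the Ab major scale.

Scale degree 3 of Ab major is C.
A minor sixth (8 semitones) above C lands on the letter A, giving Ab.

Ab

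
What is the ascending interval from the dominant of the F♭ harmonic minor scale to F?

augmented fourth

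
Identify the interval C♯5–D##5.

augmented second

Counting letters C–D gives a second.
C#→D## = 3 semitones, 1 wider than the major second (2), so augmented.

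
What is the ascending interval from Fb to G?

augmented second

Counting letters F–G gives a second.
Fb→G = 3 semitones, 1 wider than the major second (2), so augmented.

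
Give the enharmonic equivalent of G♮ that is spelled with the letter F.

G is pitch class 7. The letter F alone is pitch class 5.
To reach pitch class 7 from F requires an offset of +2 semitones, i.e. double sharp: F##.

F##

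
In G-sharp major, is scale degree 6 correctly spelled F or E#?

Each scale degree takes a distinct letter name. Degree 6 of a scale on G must use the letter E.
E# and F are enharmonically the same pitch, but only E# uses the letter E, so it is the correct spelling here.

E#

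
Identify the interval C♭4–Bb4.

major seventh

Counting letters C–D–E–F–G–A–B gives a seventh.
Cb→Bb = 11 semitones, exactly the major seventh.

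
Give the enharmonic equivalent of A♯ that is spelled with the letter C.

A# is pitch class 10. The letter C alone is pitch class 0.
To reach pitch class 10 from C requires an offset of -2 semitones, i.e. double flat: Cbb.

Cbb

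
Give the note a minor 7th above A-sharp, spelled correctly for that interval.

G#

A seventh above A lands on the letter G.
A minor seventh spans 10 semitones, so A# moves to pitch class 8. On the letter G that is G#.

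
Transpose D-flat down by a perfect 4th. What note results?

Ab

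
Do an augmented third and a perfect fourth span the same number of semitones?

Yes

An augmented third spans 5 semitones; a perfect fourth spans 5.
They are enharmonically equivalent.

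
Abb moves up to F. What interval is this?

Counting letters A–B–C–D–E–F gives a sixth.
Abb→F = 10 semitones, 1 wider than the major sixth (9), so augmented.

augmented sixth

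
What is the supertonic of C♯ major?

D#

The C# major scale runs C# D# E# F# G# A# B#.
Degree 2 is D#.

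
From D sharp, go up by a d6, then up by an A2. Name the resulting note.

A diminished sixth up from D# is Bb (letter B, 7 semitones up).
An augmented second up from Bb is C# (letter C, 3 semitones up).

C#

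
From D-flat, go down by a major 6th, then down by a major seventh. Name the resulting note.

A major sixth down from Db is Fb (letter F, 9 semitones down).
A major seventh down from Fb is Gbb (letter G, 11 semitones down).

Gbb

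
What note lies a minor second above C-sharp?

A second above C lands on the letter D.
A minor second spans 1 semitone, so C# moves to pitch class 2. On the letter D that is D.

D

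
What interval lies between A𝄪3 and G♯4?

Counting letters A–B–C–D–E–F–G gives a seventh.
A##→G# = 9 semitones, 2 narrower than the major seventh (11), so diminished.

diminished seventh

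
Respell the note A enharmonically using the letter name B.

Bbb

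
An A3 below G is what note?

Ebb

G down a major third is Eb, so the target letter is E.
From G, an augmented third is 5 semitones down: Ebb.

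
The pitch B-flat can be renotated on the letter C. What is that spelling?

Plain C sits 2 semitones above Bb, so on the letter C the same pitch needs a double flat: Cbb.

Cbb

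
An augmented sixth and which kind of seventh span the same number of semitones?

An augmented sixth spans 10 semitones.
A seventh spanning 10 semitones is minor (the major seventh is 11).

minor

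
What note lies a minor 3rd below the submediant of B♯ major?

E##

The submediant of B# major is G##.
A minor third (3 semitones) below G## lands on the letter E, giving E##.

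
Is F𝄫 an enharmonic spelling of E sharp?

No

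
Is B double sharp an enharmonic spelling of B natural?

B## is pitch class 1; B is pitch class 11.
The pitch classes differ (1 vs. 11), so they are not enharmonic equivalents.

No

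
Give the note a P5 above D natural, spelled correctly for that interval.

A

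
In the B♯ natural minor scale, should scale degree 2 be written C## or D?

Each scale degree takes a distinct letter name. Degree 2 of a scale on B must use the letter C.
C## and D are enharmonically the same pitch, but only C## uses the letter C, so it is the correct spelling here.

C##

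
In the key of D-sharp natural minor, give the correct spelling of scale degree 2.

E#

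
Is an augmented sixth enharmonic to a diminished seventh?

No

An augmented sixth spans 10 semitones; a diminished seventh spans 9.
The spans differ, so they are not enharmonic equivalents.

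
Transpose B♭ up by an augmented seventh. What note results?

A#

B up a major seventh is A#, so the target letter is A.
From Bb, an augmented seventh is 12 semitones up: A#.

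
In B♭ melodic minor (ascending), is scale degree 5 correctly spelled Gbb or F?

Each scale degree takes a distinct letter name. Degree 5 of a scale on B must use the letter F.
F and Gbb are enharmonically the same pitch, but only F uses the letter F, so it is the correct spelling here.

F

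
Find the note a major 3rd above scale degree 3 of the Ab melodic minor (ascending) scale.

Eb

Scale degree 3 of Ab melodic minor (ascending) is Cb.
A major third (4 semitones) above Cb lands on the letter E, giving Eb.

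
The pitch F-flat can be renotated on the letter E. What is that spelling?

E

Fb is pitch class 4. The letter E alone is pitch class 4.
Pitch class 4 on E needs no accidental: E.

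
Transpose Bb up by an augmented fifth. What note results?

A fifth above B lands on the letter F.
An augmented fifth spans 8 semitones, so Bb moves to pitch class 6. On the letter F that is F#.

F#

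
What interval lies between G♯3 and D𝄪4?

augmented fifth

Counting letters G–A–B–C–D gives a fifth.
G#→D## = 8 semitones, 1 wider than the perfect fifth (7), so augmented.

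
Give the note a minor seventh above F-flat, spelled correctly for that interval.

F up a major seventh is E, so the target letter is E.
From Fb, a minor seventh is 10 semitones up: Ebb.

Ebb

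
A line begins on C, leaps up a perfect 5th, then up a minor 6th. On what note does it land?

A perfect fifth up from C is G (letter G, 7 semitones up).
A minor sixth up from G is Eb (letter E, 8 semitones up).

Eb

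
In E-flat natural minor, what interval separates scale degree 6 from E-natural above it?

augmented third

Scale degree 6 of Eb natural minor is Cb.
Cb up to E: letters C→E make it a third; 5 semitones makes it augmented.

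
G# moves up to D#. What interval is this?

The letter names run G→D, a span of 4 letter steps, so the interval is some kind of fifth.
G# to D# is 7 semitones. A perfect fifth is 7, so 7 makes it perfect.

perfect fifth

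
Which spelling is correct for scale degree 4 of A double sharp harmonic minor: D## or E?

D##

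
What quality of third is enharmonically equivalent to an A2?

minor

An augmented second spans 3 semitones.
A third spanning 3 semitones is minor (the major third is 4).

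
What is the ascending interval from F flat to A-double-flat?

minor third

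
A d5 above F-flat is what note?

A fifth above F lands on the letter C.
A diminished fifth spans 6 semitones, so Fb moves to pitch class 10. On the letter C that is Cbb.

Cbb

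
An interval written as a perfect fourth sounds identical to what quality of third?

A perfect fourth spans 5 semitones.
A third spanning 5 semitones is augmented (the major third is 4).

augmented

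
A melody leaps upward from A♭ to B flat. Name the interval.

The letter names run A→B, a span of 1 letter step, so the interval is some kind of second.
Ab to Bb is 2 semitones. A major second is 2, so 2 makes it major.

major second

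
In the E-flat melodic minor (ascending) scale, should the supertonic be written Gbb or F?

Each scale degree takes a distinct letter name. Degree 2 of a scale on E must use the letter F.
F and Gbb are enharmonically the same pitch, but only F uses the letter F, so it is the correct spelling here.

F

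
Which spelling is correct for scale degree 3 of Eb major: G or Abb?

Each scale degree takes a distinct letter name. Degree 3 of a scale on E must use the letter G.
G and Abb are enharmonically the same pitch, but only G uses the letter G, so it is the correct spelling here.

G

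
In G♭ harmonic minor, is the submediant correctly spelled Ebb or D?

Each scale degree takes a distinct letter name. Degree 6 of a scale on G must use the letter E.
Ebb and D are enharmonically the same pitch, but only Ebb uses the letter E, so it is the correct spelling here.

Ebb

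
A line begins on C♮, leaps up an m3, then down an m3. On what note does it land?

C

A minor third up from C is Eb (letter E, 3 semitones up).
A minor third down from Eb is C (letter C, 3 semitones down).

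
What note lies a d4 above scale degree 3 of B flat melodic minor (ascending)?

Gbb

Scale degree 3 of Bb melodic minor (ascending) is Db.
A diminished fourth (4 semitones) above Db lands on the letter G, giving Gbb.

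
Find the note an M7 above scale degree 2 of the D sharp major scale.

D##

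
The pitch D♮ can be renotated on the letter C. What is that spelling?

C##

D is pitch class 2. The letter C alone is pitch class 0.
To reach pitch class 2 from C requires an offset of +2 semitones, i.e. double sharp: C##.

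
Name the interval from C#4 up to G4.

diminished fifth

Counting letters C–D–E–F–G gives a fifth.
C#→G = 6 semitones, 1 narrower than the perfect fifth (7), so diminished.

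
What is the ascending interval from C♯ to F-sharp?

The letter names run C→F, a span of 3 letter steps, so the interval is some kind of fourth.
C# to F# is 5 semitones. A perfect fourth is 5, so 5 makes it perfect.

perfect fourth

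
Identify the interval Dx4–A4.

doubly diminished fifth

Counting letters D–E–F–G–A gives a fifth.
D##→A = 5 semitones, 2 narrower than the perfect fifth (7), so doubly diminished.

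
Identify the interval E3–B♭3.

diminished fifth

Counting letters E–F–G–A–B gives a fifth.
E→Bb = 6 semitones, 1 narrower than the perfect fifth (7), so diminished.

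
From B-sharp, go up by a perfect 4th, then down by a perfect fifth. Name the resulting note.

A#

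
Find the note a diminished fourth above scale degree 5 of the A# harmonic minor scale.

Scale degree 5 of A# harmonic minor is E#.
A diminished fourth (4 semitones) above E# lands on the letter A, giving A.

A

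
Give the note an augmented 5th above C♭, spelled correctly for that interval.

A fifth above C lands on the letter G.
An augmented fifth spans 8 semitones, so Cb moves to pitch class 7. On the letter G that is G.

G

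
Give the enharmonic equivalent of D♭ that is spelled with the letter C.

C#

Plain C sits 1 semitone below Db, so on the letter C the same pitch needs a sharp: C#.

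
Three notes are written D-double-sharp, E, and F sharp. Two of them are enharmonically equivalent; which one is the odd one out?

In 12-tone equal temperament, enharmonic equivalents share a pitch class. D## is pitch class 4; E is pitch class 4; F# is pitch class 6.
D## and E share pitch class 4, while F# is pitch class 6.

F#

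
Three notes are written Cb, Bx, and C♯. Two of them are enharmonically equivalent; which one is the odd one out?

Cb

In 12-tone equal temperament, enharmonic equivalents share a pitch class. Cb is pitch class 11; B## is pitch class 1; C# is pitch class 1.
B## and C# share pitch class 1, while Cb is pitch class 11.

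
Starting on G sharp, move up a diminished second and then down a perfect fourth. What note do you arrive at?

A diminished second up from G# is Ab (letter A, 0 semitones up).
A perfect fourth down from Ab is Eb (letter E, 5 semitones down).

Eb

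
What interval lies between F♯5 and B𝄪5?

doubly augmented fourth

Counting letters F–G–A–B gives a fourth.
F#→B## = 7 semitones, 2 wider than the perfect fourth (5), so doubly augmented.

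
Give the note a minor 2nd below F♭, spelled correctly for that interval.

A second below F lands on the letter E.
A minor second spans 1 semitone, so Fb moves to pitch class 3. On the letter E that is Eb.

Eb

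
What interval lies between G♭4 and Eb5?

Counting letters G–A–B–C–D–E gives a sixth.
Gb→Eb = 9 semitones, exactly the major sixth.

major sixth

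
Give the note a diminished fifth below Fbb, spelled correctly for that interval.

A fifth below F lands on the letter B.
A diminished fifth spans 6 semitones, so Fbb moves to pitch class 9. On the letter B that is Bbb.

Bbb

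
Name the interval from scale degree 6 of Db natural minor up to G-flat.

major sixth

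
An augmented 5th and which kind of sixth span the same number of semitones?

An augmented fifth spans 8 semitones.
A sixth spanning 8 semitones is minor (the major sixth is 9).

minor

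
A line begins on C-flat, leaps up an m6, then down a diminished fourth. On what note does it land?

Eb

A minor sixth up from Cb is Abb (letter A, 8 semitones up).
A diminished fourth down from Abb is Eb (letter E, 4 semitones down).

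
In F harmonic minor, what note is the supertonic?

G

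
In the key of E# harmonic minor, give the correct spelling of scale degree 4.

A#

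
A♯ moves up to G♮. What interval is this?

diminished seventh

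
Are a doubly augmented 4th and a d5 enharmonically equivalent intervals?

A doubly augmented fourth spans 7 semitones; a diminished fifth spans 6.
The spans differ, so they are not enharmonic equivalents.

No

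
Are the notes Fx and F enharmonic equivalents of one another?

No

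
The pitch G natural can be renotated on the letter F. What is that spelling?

F##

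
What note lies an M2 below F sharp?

F down a major second is Eb, so the target letter is E.
From F#, a major second is 2 semitones down: E.

E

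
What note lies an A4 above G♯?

A fourth above G lands on the letter C.
An augmented fourth spans 6 semitones, so G# moves to pitch class 2. On the letter C that is C##.

C##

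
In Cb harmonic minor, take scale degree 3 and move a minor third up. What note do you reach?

Gbb

Scale degree 3 of Cb harmonic minor is Ebb.
A minor third (3 semitones) above Ebb lands on the letter G, giving Gbb.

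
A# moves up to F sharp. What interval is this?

Counting letters A–B–C–D–E–F gives a sixth.
A#→F# = 8 semitones, 1 narrower than the major sixth (9), so minor.

minor sixth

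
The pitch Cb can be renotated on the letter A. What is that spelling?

A##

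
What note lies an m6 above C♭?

C up a major sixth is A, so the target letter is A.
From Cb, a minor sixth is 8 semitones up: Abb.

Abb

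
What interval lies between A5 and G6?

The letter names run A→G, a span of 6 letter steps, so the interval is some kind of seventh.
A to G is 10 semitones. A major seventh is 11, so 10 makes it minor.

minor seventh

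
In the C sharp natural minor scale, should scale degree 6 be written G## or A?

A

Each scale degree takes a distinct letter name. Degree 6 of a scale on C must use the letter A.
A and G## are enharmonically the same pitch, but only A uses the letter A, so it is the correct spelling here.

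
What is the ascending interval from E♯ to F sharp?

Counting letters E–F gives a second.
E#→F# = 1 semitone, 1 narrower than the major second (2), so minor.

minor second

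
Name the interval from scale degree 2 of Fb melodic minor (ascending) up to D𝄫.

diminished fifth

Scale degree 2 of Fb melodic minor (ascending) is Gb.
Gb up to Dbb: letters G→D make it a fifth; 6 semitones makes it diminished.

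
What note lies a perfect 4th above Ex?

A##

E up a perfect fourth is A, so the target letter is A.
From E##, a perfect fourth is 5 semitones up: A##.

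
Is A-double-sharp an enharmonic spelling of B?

A## = pitch class 11 and B = pitch class 11 — the same pitch class, so they are enharmonic equivalents.

Yes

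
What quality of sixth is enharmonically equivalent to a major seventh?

A major seventh spans 11 semitones.
A sixth spanning 11 semitones is doubly augmented (the major sixth is 9).

doubly augmented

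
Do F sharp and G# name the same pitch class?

No

F# is pitch class 6; G# is pitch class 8.
The pitch classes differ (6 vs. 8), so they are not enharmonic equivalents.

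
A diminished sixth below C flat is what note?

E

C down a major sixth is Eb, so the target letter is E.
From Cb, a diminished sixth is 7 semitones down: E.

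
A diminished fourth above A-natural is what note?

A fourth above A lands on the letter D.
A diminished fourth spans 4 semitones, so A moves to pitch class 1. On the letter D that is Db.

Db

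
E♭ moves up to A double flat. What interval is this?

Counting letters E–F–G–A gives a fourth.
Eb→Abb = 4 semitones, 1 narrower than the perfect fourth (5), so diminished.

diminished fourth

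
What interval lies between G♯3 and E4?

minor sixth

Counting letters G–A–B–C–D–E gives a sixth.
G#→E = 8 semitones, 1 narrower than the major sixth (9), so minor.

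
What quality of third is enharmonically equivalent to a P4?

A perfect fourth spans 5 semitones.
A third spanning 5 semitones is augmented (the major third is 4).

augmented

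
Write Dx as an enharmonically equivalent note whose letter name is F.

Fb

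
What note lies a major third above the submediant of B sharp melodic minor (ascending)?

B##

The submediant of B# melodic minor (ascending) is G##.
A major third (4 semitones) above G## lands on the letter B, giving B##.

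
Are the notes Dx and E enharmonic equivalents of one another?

Yes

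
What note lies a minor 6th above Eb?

Cb

E up a major sixth is C#, so the target letter is C.
From Eb, a minor sixth is 8 semitones up: Cb.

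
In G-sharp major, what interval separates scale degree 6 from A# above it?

perfect fourth

Scale degree 6 of G# major is E#.
E# up to A#: letters E→A make it a fourth; 5 semitones makes it perfect.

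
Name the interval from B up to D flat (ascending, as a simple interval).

The letter names run B→D, a span of 2 letter steps, so the interval is some kind of third.
B to Db is 2 semitones. A major third is 4, so 2 makes it diminished.

diminished third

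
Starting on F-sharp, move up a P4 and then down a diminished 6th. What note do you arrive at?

D##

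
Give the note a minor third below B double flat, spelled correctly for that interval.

B down a major third is G, so the target letter is G.
From Bbb, a minor third is 3 semitones down: Gb.

Gb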